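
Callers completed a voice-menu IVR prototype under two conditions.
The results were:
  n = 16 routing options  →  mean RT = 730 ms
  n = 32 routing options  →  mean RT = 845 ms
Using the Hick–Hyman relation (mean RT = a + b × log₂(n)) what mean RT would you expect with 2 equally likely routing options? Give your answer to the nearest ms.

RT is linear in log₂ n, so two points fix the line:
  b = (845 − 730) / (log₂ 32 − log₂ 16) = 115 / (5 − 4) = 115 ms/bit
  a = 730 − 115 × 4 = 270 ms
Then RT(2) = 270 + 115 × log₂ 2 = 270 + 115 × 1 ≈ 385.000 ms.

385 ms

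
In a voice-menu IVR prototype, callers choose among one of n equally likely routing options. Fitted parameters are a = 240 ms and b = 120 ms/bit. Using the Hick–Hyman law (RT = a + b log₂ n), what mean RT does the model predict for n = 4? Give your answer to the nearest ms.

log₂(4) = 2 bits, so RT = 240 + 120 × 2 ≈ 480.000 ms.

480 ms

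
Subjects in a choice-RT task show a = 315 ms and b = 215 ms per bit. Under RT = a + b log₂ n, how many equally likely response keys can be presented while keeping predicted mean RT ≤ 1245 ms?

20

215·log₂ n ≤ 1245 − 315 = 930, giving log₂ n ≤ 4.3256 and n ≤ 20.051. The largest whole number is 20.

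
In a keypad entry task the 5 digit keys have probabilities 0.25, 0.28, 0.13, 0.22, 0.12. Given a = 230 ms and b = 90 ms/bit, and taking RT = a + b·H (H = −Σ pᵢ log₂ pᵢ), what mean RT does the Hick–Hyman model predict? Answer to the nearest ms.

H = 0.25·log₂(1/0.25) + 0.28·log₂(1/0.28) + 0.13·log₂(1/0.13) + 0.22·log₂(1/0.22) + 0.12·log₂(1/0.12) = 2.2445 bits.
RT = 230 + 90 × 2.2445 = 432.01 ms.

432 ms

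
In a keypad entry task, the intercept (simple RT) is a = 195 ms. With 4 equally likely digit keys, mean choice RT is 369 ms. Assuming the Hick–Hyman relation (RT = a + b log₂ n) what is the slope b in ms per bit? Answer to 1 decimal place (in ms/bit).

4 alternatives carry log₂ 4 = 2 bits; the choice cost is 369 − 195 = 174 ms, so b = 174/2 = 87.000 ms/bit.

87.0 ms/bit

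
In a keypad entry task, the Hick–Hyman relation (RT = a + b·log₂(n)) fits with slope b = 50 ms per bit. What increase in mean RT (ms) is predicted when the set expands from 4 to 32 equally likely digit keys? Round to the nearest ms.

150 ms

Only the slope matters, since a is common to both: ΔRT = b·log₂(n₂/n₁).
log₂(32) − log₂(4) = log₂(32/4) = log₂(8) = 3.
ΔRT = 50 × 3.0000 = 150.000 ms.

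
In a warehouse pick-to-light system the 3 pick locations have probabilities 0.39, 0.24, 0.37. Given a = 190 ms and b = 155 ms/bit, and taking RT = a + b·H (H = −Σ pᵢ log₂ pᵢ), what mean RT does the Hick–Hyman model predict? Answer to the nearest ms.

H = 0.39·log₂(1/0.39) + 0.24·log₂(1/0.24) + 0.37·log₂(1/0.37) = 1.5547 bits.
RT = 190 + 155 × 1.5547 = 430.97 ms.

431 ms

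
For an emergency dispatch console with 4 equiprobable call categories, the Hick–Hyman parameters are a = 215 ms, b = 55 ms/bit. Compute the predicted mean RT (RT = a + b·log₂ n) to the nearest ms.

325 ms

log₂(4) = 2 bits, so RT = 215 + 55 × 2 ≈ 325.000 ms.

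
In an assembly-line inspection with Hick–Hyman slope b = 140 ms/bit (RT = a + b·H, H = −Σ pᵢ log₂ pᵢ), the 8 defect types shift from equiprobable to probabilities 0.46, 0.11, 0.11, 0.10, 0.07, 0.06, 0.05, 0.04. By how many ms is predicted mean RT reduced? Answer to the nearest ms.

Equiprobable entropy H₀ = log₂ 8 = 3.0000 bits.
Skewed entropy H = −Σ pᵢ log₂ pᵢ = 2.4620 bits.
ΔRT = b·(H₀ − H) = 140 × 0.5380 = 75.31 ms.

75 ms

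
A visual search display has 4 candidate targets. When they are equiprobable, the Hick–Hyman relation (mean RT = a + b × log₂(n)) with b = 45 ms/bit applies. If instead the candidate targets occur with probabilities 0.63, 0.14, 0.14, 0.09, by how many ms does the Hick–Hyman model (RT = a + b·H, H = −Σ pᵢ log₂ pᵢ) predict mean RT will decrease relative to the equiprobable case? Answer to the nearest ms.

21 ms

The RT saving is b·ΔH. Equiprobable H₀ = log₂(4) = 2.0000 bits; with the given probabilities H = 1.5268 bits.
b·(H₀ − H) = 45 × (2.0000 − 1.5268) = 21.29 ms.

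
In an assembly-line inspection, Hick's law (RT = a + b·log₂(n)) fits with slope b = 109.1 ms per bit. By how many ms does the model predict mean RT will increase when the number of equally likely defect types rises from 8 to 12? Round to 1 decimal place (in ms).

Only the slope matters, since a is common to both: ΔRT = b·log₂(n₂/n₁).
log₂(12) − log₂(8) = 3.5850 − 3 = 0.5850.
ΔRT = 109.1 × 0.5850 = 63.819 ms.

63.8 ms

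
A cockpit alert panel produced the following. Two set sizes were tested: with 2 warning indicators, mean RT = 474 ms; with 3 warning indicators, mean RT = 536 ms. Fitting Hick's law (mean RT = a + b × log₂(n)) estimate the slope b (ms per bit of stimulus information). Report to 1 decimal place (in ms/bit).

b = (RT₂ − RT₁)/(log₂ n₂ − log₂ n₁) = (536 − 474)/(1.5850 − 1) = 105.990 ms/bit.

106.0 ms/bit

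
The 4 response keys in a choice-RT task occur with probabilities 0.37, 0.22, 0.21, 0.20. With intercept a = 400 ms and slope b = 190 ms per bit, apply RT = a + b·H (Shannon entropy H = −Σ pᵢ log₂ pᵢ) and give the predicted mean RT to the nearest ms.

Entropy contributions −pᵢ log₂ pᵢ: 0.5307, 0.4806, 0.4728, 0.4644; sum H = 1.9485 bits.
RT = a + bH = 400 + 190·1.9485 = 770.22 ms.

770 ms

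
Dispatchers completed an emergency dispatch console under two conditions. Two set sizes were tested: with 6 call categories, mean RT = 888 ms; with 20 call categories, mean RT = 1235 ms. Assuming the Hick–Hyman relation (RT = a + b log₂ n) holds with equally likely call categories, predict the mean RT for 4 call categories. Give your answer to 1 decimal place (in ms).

771.1 ms

With log₂ n on the abscissa the relation is linear; from the two conditions:
  b = (1235 − 888) / (log₂ 20 − log₂ 6) = 347 / (4.3219 − 2.5850) = 199.774 ms/bit
  a = 888 − 199.774 × 2.5850 = 371.593 ms
Then RT(4) = 371.593 + 199.774 × log₂ 4 = 371.593 + 199.774 × 2 ≈ 771.140 ms.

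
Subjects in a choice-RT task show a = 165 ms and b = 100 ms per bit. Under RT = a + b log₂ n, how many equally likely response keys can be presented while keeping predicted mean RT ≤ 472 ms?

Information budget: (472 − 165)/100 = 3.0700 bits, so n ≤ 2^3.0700 = 8.398 → at most 8.

8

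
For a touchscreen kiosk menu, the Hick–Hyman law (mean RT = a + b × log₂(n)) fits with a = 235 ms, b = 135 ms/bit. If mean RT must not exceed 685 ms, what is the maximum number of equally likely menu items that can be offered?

Information budget: (685 − 235)/135 = 3.3333 bits, so n ≤ 2^3.3333 = 10.079 → at most 10.

10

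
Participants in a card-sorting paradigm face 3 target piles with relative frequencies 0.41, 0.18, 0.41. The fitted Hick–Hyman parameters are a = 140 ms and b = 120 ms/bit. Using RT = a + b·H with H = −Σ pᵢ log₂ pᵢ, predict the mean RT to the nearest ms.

320 ms

H = 0.41·log₂(1/0.41) + 0.18·log₂(1/0.18) + 0.41·log₂(1/0.41) = 1.5001 bits.
RT = 140 + 120 × 1.5001 = 320.01 ms.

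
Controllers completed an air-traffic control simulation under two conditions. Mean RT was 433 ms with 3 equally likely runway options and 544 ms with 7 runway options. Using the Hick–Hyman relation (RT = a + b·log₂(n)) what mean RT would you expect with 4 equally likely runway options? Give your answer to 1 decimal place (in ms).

Solve the two-equation system in a and b:
  b = (544 − 433) / (log₂ 7 − log₂ 3) = 111 / (2.8074 − 1.5850) = 90.806 ms/bit
  a = 433 − 90.806 × 1.5850 = 289.077 ms
Then RT(4) = 289.077 + 90.806 × log₂ 4 = 289.077 + 90.806 × 2 ≈ 470.688 ms.

470.7 ms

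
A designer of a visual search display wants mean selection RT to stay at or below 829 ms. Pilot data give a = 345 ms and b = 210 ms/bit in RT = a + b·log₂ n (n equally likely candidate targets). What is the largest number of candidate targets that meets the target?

210·log₂ n ≤ 829 − 345 = 484, giving log₂ n ≤ 2.3048 and n ≤ 4.941. The largest whole number is 4.

4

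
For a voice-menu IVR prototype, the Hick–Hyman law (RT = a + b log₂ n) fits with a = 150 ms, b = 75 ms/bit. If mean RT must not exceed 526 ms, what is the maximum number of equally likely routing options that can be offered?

32

Set 150 + 75·log₂ n ≤ 526 → log₂ n ≤ (526 − 150)/75 = 5.0133.
So n ≤ 2^5.0133 = 32.297; the largest integer n is 32.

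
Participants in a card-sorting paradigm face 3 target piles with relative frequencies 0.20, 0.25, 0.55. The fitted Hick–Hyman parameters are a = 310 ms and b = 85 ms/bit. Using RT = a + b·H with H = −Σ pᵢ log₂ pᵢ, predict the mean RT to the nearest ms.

432 ms

H = 0.20·log₂(1/0.20) + 0.25·log₂(1/0.25) + 0.55·log₂(1/0.55) = 1.4388 bits.
RT = 310 + 85 × 1.4388 = 432.29 ms.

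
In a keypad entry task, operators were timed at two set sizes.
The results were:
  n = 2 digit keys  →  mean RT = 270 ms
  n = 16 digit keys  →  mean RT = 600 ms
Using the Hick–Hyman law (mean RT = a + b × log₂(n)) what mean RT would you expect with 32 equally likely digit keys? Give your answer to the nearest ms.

710 ms

With log₂ n on the abscissa the relation is linear; from the two conditions:
  b = (600 − 270) / (log₂ 16 − log₂ 2) = 330 / (4 − 1) = 110 ms/bit
  a = 270 − 110 × 1 = 160 ms
Then RT(32) = 160 + 110 × log₂ 32 = 160 + 110 × 5 ≈ 710.000 ms.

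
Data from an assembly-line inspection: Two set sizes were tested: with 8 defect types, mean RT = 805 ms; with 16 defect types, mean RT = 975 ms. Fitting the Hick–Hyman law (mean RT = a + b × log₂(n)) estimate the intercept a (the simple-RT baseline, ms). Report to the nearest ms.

295 ms

Slope: b = (975 − 805) / (log₂ 16 − log₂ 8) = 170/1.0000 = 170 ms/bit.
Intercept: a = 805 − 170·log₂(8) = 295.000 ms.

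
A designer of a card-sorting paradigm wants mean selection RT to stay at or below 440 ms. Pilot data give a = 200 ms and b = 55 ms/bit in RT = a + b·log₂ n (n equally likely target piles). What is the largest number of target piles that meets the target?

Set 200 + 55·log₂ n ≤ 440 → log₂ n ≤ (440 − 200)/55 = 4.3636.
So n ≤ 2^4.3636 = 20.587; the largest integer n is 20.

20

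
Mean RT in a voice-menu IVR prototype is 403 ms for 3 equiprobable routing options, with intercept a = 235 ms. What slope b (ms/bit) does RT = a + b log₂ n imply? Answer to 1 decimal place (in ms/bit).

b = (403 − 235) / log₂(3) = 168 / 1.5850 = 105.996 ms/bit.

106.0 ms/bit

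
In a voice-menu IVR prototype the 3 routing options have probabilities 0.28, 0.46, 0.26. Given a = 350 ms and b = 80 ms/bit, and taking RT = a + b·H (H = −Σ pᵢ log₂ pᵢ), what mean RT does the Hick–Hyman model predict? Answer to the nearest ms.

473 ms

H = 0.28·log₂(1/0.28) + 0.46·log₂(1/0.46) + 0.26·log₂(1/0.26) = 1.5348 bits.
RT = 350 + 80 × 1.5348 = 472.79 ms.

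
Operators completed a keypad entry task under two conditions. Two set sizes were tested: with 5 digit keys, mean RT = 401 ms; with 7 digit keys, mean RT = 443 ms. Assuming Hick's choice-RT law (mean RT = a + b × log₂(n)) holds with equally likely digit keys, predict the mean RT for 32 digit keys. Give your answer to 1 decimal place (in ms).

Solve the two-equation system in a and b:
  b = (443 − 401) / (log₂ 7 − log₂ 5) = 42 / (2.8074 − 2.3219) = 86.522 ms/bit
  a = 401 − 86.522 × 2.3219 = 200.103 ms
Then RT(32) = 200.103 + 86.522 × log₂ 32 = 200.103 + 86.522 × 5 ≈ 632.712 ms.

632.7 ms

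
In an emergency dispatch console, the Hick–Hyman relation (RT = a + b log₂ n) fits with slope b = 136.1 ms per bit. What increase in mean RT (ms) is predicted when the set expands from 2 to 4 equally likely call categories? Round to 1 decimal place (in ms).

The intercept a cancels: ΔRT = b·(log₂ n₂ − log₂ n₁) = b·log₂(n₂/n₁).
log₂(4) − log₂(2) = log₂(4/2) = log₂(2) = 1.
ΔRT = 136.1 × 1.0000 = 136.100 ms.

136.1 ms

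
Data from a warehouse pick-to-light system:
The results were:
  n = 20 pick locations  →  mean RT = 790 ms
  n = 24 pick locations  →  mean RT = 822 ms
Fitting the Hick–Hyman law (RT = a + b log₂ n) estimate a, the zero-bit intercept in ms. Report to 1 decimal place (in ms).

Slope: b = (822 − 790) / (log₂ 24 − log₂ 20) = 32/0.2630 = 121.657 ms/bit.
Intercept: a = 790 − 121.657·log₂(20) = 264.207 ms.

264.2 ms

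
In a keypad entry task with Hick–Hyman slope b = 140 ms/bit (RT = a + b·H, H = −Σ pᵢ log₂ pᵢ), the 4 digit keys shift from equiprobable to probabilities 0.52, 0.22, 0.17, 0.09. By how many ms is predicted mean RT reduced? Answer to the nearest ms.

39 ms

The RT saving is b·ΔH. Equiprobable H₀ = log₂(4) = 2.0000 bits; with the given probabilities H = 1.7184 bits.
b·(H₀ − H) = 140 × (2.0000 − 1.7184) = 39.43 ms.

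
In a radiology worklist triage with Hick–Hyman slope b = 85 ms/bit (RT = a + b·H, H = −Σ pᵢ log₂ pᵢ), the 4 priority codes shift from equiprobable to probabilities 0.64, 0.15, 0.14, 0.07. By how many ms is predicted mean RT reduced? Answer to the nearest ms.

Equiprobable entropy H₀ = log₂ 4 = 2.0000 bits.
Skewed entropy H = −Σ pᵢ log₂ pᵢ = 1.4883 bits.
ΔRT = b·(H₀ − H) = 85 × 0.5117 = 43.50 ms.

43 ms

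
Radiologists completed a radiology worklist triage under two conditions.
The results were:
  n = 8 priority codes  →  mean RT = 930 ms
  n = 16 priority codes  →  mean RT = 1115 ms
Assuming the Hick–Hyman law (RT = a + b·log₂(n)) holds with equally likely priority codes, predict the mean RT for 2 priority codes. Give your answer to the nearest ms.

With log₂ n on the abscissa the relation is linear; from the two conditions:
  b = (1115 − 930) / (log₂ 16 − log₂ 8) = 185 / (4 − 3) = 185 ms/bit
  a = 930 − 185 × 3 = 375 ms
Then RT(2) = 375 + 185 × log₂ 2 = 375 + 185 × 1 ≈ 560.000 ms.

560 ms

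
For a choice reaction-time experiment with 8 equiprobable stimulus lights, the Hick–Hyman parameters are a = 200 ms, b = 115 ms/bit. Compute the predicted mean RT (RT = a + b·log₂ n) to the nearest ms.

545 ms

log₂(8) = 3 bits, so RT = 200 + 115 × 3 ≈ 545.000 ms.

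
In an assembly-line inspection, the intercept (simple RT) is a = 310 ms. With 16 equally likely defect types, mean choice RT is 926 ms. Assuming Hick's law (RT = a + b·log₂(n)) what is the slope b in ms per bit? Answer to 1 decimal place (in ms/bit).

154.0 ms/bit

b = (926 − 310) / log₂(16) = 616 / 4 = 154.000 ms/bit.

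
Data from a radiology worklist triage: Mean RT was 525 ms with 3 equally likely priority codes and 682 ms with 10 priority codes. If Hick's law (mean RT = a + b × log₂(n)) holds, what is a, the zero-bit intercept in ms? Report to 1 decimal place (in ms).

381.7 ms

b = (RT₂ − RT₁)/(log₂ n₂ − log₂ n₁) = (682 − 525)/(3.3219 − 1.5850) = 90.388 ms/bit.
Intercept: a = 525 − 90.388·log₂(3) = 381.739 ms.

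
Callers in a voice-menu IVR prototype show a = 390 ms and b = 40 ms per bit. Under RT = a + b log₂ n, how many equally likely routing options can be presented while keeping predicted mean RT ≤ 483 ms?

Information budget: (483 − 390)/40 = 2.3250 bits, so n ≤ 2^2.3250 = 5.011 → at most 5.

5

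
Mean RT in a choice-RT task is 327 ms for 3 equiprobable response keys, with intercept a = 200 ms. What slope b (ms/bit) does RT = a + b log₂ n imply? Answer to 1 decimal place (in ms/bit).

3 alternatives carry log₂ 3 = 1.5850 bits; the choice cost is 327 − 200 = 127 ms, so b = 127/1.5850 = 80.128 ms/bit.

80.1 ms/bit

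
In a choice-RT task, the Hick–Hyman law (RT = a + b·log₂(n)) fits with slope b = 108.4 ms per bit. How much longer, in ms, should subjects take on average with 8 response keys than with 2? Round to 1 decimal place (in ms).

ΔRT = (a + b log₂ n₂) − (a + b log₂ n₁) = b·(log₂ n₂ − log₂ n₁).
log₂(8) − log₂(2) = log₂(8/2) = log₂(4) = 2.
ΔRT = 108.4 × 2.0000 = 216.800 ms.

216.8 ms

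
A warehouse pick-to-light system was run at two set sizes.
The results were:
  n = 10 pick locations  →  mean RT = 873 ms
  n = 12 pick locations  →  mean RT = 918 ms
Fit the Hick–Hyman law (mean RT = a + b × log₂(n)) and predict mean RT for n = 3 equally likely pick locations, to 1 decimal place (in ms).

575.8 ms

With log₂ n on the abscissa the relation is linear; from the two conditions:
  b = (918 − 873) / (log₂ 12 − log₂ 10) = 45 / (3.5850 − 3.3219) = 171.080 ms/bit
  a = 873 − 171.080 × 3.3219 = 304.684 ms
Then RT(3) = 304.684 + 171.080 × log₂ 3 = 304.684 + 171.080 × 1.5850 ≈ 575.839 ms.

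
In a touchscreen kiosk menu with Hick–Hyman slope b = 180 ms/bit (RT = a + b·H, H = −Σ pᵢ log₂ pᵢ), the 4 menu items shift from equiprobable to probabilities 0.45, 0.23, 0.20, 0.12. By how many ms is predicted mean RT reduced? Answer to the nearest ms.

29 ms

Equiprobable entropy H₀ = log₂ 4 = 2.0000 bits.
Skewed entropy H = −Σ pᵢ log₂ pᵢ = 1.8375 bits.
ΔRT = b·(H₀ − H) = 180 × 0.1625 = 29.25 ms.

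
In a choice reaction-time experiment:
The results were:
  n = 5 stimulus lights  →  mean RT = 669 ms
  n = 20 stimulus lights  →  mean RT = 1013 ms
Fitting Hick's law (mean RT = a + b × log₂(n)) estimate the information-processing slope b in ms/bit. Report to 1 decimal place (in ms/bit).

Slope: b = (1013 − 669) / (log₂ 20 − log₂ 5) = 344/2.0000 = 172.000 ms/bit.

172.0 ms/bit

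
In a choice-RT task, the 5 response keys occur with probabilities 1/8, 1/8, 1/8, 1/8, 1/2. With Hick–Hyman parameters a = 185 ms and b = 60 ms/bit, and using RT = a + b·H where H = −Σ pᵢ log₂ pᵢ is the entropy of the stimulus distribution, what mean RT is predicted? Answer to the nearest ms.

305 ms

Each term −pᵢ log₂ pᵢ: 0.125·3 + 0.125·3 + 0.125·3 + 0.125·3 + 0.5·1; summed, H = 2.000 bits.
Mean RT = a + bH = 185 + 60·2.000 = 305.00 ms.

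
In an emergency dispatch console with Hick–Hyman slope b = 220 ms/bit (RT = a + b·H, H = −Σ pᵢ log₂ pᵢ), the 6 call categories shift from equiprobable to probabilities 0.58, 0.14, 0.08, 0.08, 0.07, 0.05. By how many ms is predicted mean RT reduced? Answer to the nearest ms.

146 ms

The RT saving is b·ΔH. Equiprobable H₀ = log₂(6) = 2.5850 bits; with the given probabilities H = 1.9206 bits.
b·(H₀ − H) = 220 × (2.5850 − 1.9206) = 146.16 ms.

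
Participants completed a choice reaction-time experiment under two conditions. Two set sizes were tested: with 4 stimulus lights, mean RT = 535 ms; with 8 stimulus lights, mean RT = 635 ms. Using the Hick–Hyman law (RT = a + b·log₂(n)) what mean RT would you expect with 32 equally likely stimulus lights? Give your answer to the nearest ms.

835 ms

Fit slope and intercept:
  b = (635 − 535) / (log₂ 8 − log₂ 4) = 100 / (3 − 2) = 100 ms/bit
  a = 535 − 100 × 2 = 335 ms
Then RT(32) = 335 + 100 × log₂ 32 = 335 + 100 × 5 ≈ 835.000 ms.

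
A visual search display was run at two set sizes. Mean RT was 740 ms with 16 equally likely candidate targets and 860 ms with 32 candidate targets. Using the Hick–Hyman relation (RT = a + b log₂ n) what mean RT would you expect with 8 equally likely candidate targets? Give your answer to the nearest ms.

RT is linear in log₂ n, so two points fix the line:
  b = (860 − 740) / (log₂ 32 − log₂ 16) = 120 / (5 − 4) = 120 ms/bit
  a = 740 − 120 × 4 = 260 ms
Then RT(8) = 260 + 120 × log₂ 8 = 260 + 120 × 3 ≈ 620.000 ms.

620 ms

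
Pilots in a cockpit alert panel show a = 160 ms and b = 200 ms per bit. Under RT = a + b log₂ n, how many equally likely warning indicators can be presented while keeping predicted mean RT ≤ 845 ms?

200·log₂ n ≤ 845 − 160 = 685, giving log₂ n ≤ 3.4250 and n ≤ 10.741. The largest whole number is 10.

10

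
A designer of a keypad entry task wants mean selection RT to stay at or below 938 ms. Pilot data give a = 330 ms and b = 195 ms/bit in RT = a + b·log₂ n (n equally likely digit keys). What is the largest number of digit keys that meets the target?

Information budget: (938 − 330)/195 = 3.1179 bits, so n ≤ 2^3.1179 = 8.682 → at most 8.

8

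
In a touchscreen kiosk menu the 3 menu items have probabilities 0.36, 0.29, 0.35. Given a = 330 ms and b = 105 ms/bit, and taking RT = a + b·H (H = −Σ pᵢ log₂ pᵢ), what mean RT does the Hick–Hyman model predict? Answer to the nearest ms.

H = 0.36·log₂(1/0.36) + 0.29·log₂(1/0.29) + 0.35·log₂(1/0.35) = 1.5786 bits.
RT = 330 + 105 × 1.5786 = 495.76 ms.

496 ms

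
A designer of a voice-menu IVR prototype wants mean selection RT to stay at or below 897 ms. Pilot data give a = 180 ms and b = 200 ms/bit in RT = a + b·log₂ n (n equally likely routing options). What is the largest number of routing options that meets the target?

Set 180 + 200·log₂ n ≤ 897 → log₂ n ≤ (897 − 180)/200 = 3.5850.
So n ≤ 2^3.5850 = 12.000; the largest integer n is 12.

12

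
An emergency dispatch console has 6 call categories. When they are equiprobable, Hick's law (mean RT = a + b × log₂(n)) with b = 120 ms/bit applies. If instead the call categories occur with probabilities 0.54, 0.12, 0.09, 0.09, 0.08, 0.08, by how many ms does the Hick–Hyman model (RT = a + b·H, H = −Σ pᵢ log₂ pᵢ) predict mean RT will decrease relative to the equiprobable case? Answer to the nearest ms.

64 ms

The RT saving is b·ΔH. Equiprobable H₀ = log₂(6) = 2.5850 bits; with the given probabilities H = 2.0554 bits.
b·(H₀ − H) = 120 × (2.5850 − 2.0554) = 63.54 ms.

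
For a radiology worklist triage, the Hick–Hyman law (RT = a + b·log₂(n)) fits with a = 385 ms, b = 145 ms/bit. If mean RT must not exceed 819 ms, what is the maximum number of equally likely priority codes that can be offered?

145·log₂ n ≤ 819 − 385 = 434, giving log₂ n ≤ 2.9931 and n ≤ 7.962. The largest whole number is 7.

7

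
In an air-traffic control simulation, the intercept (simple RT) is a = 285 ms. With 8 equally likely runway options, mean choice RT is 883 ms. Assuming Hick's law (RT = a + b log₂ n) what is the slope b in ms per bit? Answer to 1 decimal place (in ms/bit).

199.3 ms/bit

log₂(8) = 3 bits.
b = (RT − a)/log₂ n = (883 − 285) / 3 = 199.333 ms/bit.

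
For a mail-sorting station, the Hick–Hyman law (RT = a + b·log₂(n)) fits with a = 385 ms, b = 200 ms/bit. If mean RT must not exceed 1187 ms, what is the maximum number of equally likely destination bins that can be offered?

Information budget: (1187 − 385)/200 = 4.0100 bits, so n ≤ 2^4.0100 = 16.111 → at most 16.

16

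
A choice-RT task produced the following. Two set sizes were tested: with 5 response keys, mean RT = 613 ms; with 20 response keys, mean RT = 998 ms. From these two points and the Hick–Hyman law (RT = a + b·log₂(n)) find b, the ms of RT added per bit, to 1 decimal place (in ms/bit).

192.5 ms/bit

Slope: b = (998 − 613) / (log₂ 20 − log₂ 5) = 385/2.0000 = 192.500 ms/bit.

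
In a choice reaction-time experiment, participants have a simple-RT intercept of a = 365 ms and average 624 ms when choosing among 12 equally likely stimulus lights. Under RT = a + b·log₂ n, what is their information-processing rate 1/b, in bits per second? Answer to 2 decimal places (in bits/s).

Choice component = 624 − 365 = 259 ms over log₂(12) = 3.5850 bits.
b = 259 / 3.5850 = 72.246 ms/bit, so 1/b = 13.842 bits/s.

13.84 bits/s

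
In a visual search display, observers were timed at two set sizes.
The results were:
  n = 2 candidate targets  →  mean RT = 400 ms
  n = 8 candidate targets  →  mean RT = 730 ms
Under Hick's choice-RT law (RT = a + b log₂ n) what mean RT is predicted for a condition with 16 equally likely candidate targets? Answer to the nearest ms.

Fit slope and intercept:
  b = (730 − 400) / (log₂ 8 − log₂ 2) = 330 / (3 − 1) = 165 ms/bit
  a = 400 − 165 × 1 = 235 ms
Then RT(16) = 235 + 165 × log₂ 16 = 235 + 165 × 4 ≈ 895.000 ms.

895 ms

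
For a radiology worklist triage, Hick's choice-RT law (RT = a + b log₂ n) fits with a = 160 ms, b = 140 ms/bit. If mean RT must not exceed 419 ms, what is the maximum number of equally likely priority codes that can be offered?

140·log₂ n ≤ 419 − 160 = 259, giving log₂ n ≤ 1.8500 and n ≤ 3.605. The largest whole number is 3.

3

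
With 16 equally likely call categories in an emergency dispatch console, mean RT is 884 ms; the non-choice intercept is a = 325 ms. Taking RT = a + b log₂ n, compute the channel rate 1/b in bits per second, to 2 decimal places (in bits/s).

7.16 bits/s

b = (884 − 325)/log₂ 16 = 559/4 = 139.750 ms per bit = 0.13975 s/bit; the reciprocal is 7.156 bits/s.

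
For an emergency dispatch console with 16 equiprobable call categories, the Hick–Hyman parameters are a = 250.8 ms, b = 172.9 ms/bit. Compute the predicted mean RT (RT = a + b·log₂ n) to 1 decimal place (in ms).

log₂(16) = 4 bits, so RT = 250.8 + 172.9 × 4 ≈ 942.400 ms.

942.4 ms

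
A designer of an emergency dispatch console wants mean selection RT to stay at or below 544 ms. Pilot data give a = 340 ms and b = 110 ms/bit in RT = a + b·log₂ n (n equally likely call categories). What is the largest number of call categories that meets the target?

110·log₂ n ≤ 544 − 340 = 204, giving log₂ n ≤ 1.8545 and n ≤ 3.616. The largest whole number is 3.

3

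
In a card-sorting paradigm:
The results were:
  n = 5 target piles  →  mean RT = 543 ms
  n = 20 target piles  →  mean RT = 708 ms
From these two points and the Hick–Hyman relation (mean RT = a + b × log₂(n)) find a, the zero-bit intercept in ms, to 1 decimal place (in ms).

351.4 ms

Slope: b = (708 − 543) / (log₂ 20 − log₂ 5) = 165/2.0000 = 82.500 ms/bit.
a = RT₁ − b·log₂ n₁ = 543 − 82.500 × 2.3219 = 351.441 ms.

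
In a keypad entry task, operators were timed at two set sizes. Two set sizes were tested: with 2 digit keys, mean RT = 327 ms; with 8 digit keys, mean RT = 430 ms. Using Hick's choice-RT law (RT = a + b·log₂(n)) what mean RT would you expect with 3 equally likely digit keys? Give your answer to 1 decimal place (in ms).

With log₂ n on the abscissa the relation is linear; from the two conditions:
  b = (430 − 327) / (log₂ 8 − log₂ 2) = 103 / (3 − 1) = 51.500 ms/bit
  a = 327 − 51.500 × 1 = 275.500 ms
Then RT(3) = 275.500 + 51.500 × log₂ 3 = 275.500 + 51.500 × 1.5850 ≈ 357.126 ms.

357.1 ms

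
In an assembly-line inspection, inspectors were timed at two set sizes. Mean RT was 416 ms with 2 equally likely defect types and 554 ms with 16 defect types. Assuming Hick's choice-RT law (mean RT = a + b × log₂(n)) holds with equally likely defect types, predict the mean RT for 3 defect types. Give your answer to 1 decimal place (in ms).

With log₂ n on the abscissa the relation is linear; from the two conditions:
  b = (554 − 416) / (log₂ 16 − log₂ 2) = 138 / (4 − 1) = 46.000 ms/bit
  a = 416 − 46.000 × 1 = 370.000 ms
Then RT(3) = 370.000 + 46.000 × log₂ 3 = 370.000 + 46.000 × 1.5850 ≈ 442.908 ms.

442.9 ms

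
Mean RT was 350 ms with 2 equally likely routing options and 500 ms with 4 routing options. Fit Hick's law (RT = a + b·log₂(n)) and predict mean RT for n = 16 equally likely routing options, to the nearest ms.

800 ms

With log₂ n on the abscissa the relation is linear; from the two conditions:
  b = (500 − 350) / (log₂ 4 − log₂ 2) = 150 / (2 − 1) = 150 ms/bit
  a = 350 − 150 × 1 = 200 ms
Then RT(16) = 200 + 150 × log₂ 16 = 200 + 150 × 4 ≈ 800.000 ms.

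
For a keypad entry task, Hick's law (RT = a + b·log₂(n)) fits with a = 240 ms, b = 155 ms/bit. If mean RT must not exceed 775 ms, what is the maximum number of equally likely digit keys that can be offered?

10

Set 240 + 155·log₂ n ≤ 775 → log₂ n ≤ (775 − 240)/155 = 3.4516.
So n ≤ 2^3.4516 = 10.941; the largest integer n is 10.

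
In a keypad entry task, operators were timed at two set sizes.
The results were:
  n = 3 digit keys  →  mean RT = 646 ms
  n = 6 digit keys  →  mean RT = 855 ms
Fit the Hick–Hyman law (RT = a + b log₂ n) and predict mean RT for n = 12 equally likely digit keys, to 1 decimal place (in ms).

Fit slope and intercept:
  b = (855 − 646) / (log₂ 6 − log₂ 3) = 209 / (2.5850 − 1.5850) = 209.000 ms/bit
  a = 646 − 209.000 × 1.5850 = 314.743 ms
Then RT(12) = 314.743 + 209.000 × log₂ 12 = 314.743 + 209.000 × 3.5850 ≈ 1064.000 ms.

1064.0 ms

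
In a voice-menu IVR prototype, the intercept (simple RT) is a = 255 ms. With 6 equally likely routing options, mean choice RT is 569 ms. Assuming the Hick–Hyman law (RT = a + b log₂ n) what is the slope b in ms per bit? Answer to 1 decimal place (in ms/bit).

log₂(6) = 2.5850 bits.
b = (RT − a)/log₂ n = (569 − 255) / 2.5850 = 121.472 ms/bit.

121.5 ms/bit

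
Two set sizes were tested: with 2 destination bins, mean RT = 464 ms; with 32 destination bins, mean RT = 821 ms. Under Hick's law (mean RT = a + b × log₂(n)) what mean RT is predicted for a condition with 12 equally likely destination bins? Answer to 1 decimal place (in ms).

Fit slope and intercept:
  b = (821 − 464) / (log₂ 32 − log₂ 2) = 357 / (5 − 1) = 89.250 ms/bit
  a = 464 − 89.250 × 1 = 374.750 ms
Then RT(12) = 374.750 + 89.250 × log₂ 12 = 374.750 + 89.250 × 3.5850 ≈ 694.708 ms.

694.7 ms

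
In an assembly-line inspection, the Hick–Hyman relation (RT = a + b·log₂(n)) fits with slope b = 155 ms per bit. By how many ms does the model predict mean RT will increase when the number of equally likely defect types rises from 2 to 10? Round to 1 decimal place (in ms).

Only the slope matters, since a is common to both: ΔRT = b·log₂(n₂/n₁).
log₂(10) − log₂(2) = 3.3219 − 1 = 2.3219.
ΔRT = 155 × 2.3219 = 359.899 ms.

359.9 ms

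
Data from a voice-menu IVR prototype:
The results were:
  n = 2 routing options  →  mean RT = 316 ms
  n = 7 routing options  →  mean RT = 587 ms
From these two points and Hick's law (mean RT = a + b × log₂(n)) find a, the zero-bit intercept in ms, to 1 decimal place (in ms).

The slope on a log₂ axis is (587 − 316) / (2.8074 − 1) = 149.943 ms/bit.
Intercept: a = 316 − 149.943·log₂(2) = 166.057 ms.

166.1 ms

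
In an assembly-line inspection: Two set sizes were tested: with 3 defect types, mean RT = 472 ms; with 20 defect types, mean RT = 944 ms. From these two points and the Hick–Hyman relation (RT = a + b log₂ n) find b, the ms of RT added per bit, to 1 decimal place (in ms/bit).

172.5 ms/bit

Slope: b = (944 − 472) / (log₂ 20 − log₂ 3) = 472/2.7370 = 172.454 ms/bit.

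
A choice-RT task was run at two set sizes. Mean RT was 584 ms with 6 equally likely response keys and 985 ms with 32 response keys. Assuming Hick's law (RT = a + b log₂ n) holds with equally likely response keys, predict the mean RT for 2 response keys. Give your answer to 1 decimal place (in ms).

320.8 ms

With log₂ n on the abscissa the relation is linear; from the two conditions:
  b = (985 − 584) / (log₂ 32 − log₂ 6) = 401 / (5 − 2.5850) = 166.043 ms/bit
  a = 584 − 166.043 × 2.5850 = 154.785 ms
Then RT(2) = 154.785 + 166.043 × log₂ 2 = 154.785 + 166.043 × 1 ≈ 320.828 ms.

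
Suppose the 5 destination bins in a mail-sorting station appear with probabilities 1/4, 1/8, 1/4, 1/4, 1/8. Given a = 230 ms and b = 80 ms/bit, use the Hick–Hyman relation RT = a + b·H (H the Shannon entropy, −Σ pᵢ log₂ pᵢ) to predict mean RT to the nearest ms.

Each term −pᵢ log₂ pᵢ: 0.25·2 + 0.125·3 + 0.25·2 + 0.25·2 + 0.125·3; summed, H = 2.250 bits.
Mean RT = a + bH = 230 + 80·2.250 = 410.00 ms.

410 ms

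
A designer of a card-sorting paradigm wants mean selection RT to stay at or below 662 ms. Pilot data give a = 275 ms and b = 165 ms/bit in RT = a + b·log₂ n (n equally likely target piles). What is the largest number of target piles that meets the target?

5

165·log₂ n ≤ 662 − 275 = 387, giving log₂ n ≤ 2.3455 and n ≤ 5.082. The largest whole number is 5.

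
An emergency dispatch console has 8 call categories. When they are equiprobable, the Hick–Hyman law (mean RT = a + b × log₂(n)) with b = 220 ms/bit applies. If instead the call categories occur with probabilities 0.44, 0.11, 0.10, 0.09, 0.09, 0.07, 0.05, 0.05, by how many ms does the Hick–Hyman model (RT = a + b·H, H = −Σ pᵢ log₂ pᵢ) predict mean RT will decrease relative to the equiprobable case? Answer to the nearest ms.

103 ms

The RT saving is b·ΔH. Equiprobable H₀ = log₂(8) = 3.0000 bits; with the given probabilities H = 2.5297 bits.
b·(H₀ − H) = 220 × (3.0000 − 2.5297) = 103.47 ms.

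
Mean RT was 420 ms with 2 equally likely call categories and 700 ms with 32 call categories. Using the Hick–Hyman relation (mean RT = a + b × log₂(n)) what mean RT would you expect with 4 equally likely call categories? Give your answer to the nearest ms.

RT is linear in log₂ n, so two points fix the line:
  b = (700 − 420) / (log₂ 32 − log₂ 2) = 280 / (5 − 1) = 70 ms/bit
  a = 420 − 70 × 1 = 350 ms
Then RT(4) = 350 + 70 × log₂ 4 = 350 + 70 × 2 ≈ 490.000 ms.

490 ms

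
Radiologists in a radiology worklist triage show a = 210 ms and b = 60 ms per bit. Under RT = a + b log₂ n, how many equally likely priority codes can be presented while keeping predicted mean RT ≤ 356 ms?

5

Information budget: (356 − 210)/60 = 2.4333 bits, so n ≤ 2^2.4333 = 5.401 → at most 5.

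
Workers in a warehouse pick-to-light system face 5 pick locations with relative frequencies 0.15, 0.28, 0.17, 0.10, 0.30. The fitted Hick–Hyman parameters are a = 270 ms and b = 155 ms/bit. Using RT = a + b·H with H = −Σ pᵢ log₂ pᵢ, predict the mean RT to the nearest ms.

H = 0.15·log₂(1/0.15) + 0.28·log₂(1/0.28) + 0.17·log₂(1/0.17) + 0.10·log₂(1/0.10) + 0.30·log₂(1/0.30) = 2.2126 bits.
RT = 270 + 155 × 2.2126 = 612.96 ms.

613 ms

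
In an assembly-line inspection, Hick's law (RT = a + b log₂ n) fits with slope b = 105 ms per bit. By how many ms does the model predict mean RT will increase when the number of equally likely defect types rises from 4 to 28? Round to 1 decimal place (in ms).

294.8 ms

Only the slope matters, since a is common to both: ΔRT = b·log₂(n₂/n₁).
log₂(28) − log₂(4) = 4.8074 − 2 = 2.8074.
ΔRT = 105 × 2.8074 = 294.772 ms.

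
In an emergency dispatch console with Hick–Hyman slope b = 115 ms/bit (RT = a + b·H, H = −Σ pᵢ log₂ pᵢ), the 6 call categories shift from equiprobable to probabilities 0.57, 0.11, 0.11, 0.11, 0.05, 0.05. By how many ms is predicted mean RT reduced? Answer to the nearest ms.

The RT saving is b·ΔH. Equiprobable H₀ = log₂(6) = 2.5850 bits; with the given probabilities H = 1.9453 bits.
b·(H₀ − H) = 115 × (2.5850 − 1.9453) = 73.56 ms.

74 ms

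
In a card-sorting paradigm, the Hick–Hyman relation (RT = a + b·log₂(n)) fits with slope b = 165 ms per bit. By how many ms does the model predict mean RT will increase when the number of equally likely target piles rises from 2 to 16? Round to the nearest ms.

Only the slope matters, since a is common to both: ΔRT = b·log₂(n₂/n₁).
log₂(16) − log₂(2) = log₂(16/2) = log₂(8) = 3.
ΔRT = 165 × 3.0000 = 495.000 ms.

495 ms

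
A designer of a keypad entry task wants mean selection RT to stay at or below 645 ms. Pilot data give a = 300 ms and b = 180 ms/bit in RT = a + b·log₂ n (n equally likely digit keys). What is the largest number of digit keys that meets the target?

3

Set 300 + 180·log₂ n ≤ 645 → log₂ n ≤ (645 − 300)/180 = 1.9167.
So n ≤ 2^1.9167 = 3.775; the largest integer n is 3.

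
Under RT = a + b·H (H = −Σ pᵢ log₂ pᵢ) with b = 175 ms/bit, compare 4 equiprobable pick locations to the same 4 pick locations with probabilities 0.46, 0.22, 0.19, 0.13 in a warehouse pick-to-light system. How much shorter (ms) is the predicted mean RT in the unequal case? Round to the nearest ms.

29 ms

The RT saving is b·ΔH. Equiprobable H₀ = log₂(4) = 2.0000 bits; with the given probabilities H = 1.8338 bits.
b·(H₀ − H) = 175 × (2.0000 − 1.8338) = 29.09 ms.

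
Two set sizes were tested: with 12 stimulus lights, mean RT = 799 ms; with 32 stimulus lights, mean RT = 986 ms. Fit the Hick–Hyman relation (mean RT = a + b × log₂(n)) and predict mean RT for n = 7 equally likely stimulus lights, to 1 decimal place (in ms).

Fit slope and intercept:
  b = (986 − 799) / (log₂ 32 − log₂ 12) = 187 / (5 − 3.5850) = 132.152 ms/bit
  a = 799 − 132.152 × 3.5850 = 325.240 ms
Then RT(7) = 325.240 + 132.152 × log₂ 7 = 325.240 + 132.152 × 2.8074 ≈ 696.238 ms.

696.2 ms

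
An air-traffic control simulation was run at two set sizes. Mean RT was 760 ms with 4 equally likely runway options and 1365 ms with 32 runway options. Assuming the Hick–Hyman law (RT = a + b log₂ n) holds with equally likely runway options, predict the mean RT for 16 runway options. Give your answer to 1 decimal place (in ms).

RT is linear in log₂ n, so two points fix the line:
  b = (1365 − 760) / (log₂ 32 − log₂ 4) = 605 / (5 − 2) = 201.667 ms/bit
  a = 760 − 201.667 × 2 = 356.667 ms
Then RT(16) = 356.667 + 201.667 × log₂ 16 = 356.667 + 201.667 × 4 ≈ 1163.333 ms.

1163.3 ms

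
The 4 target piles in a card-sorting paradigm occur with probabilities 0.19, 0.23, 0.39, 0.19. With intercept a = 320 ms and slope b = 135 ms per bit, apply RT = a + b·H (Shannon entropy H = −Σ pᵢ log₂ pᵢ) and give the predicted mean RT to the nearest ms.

580 ms

H = 0.19·log₂(1/0.19) + 0.23·log₂(1/0.23) + 0.39·log₂(1/0.39) + 0.19·log₂(1/0.19) = 1.9279 bits.
RT = 320 + 135 × 1.9279 = 580.27 ms.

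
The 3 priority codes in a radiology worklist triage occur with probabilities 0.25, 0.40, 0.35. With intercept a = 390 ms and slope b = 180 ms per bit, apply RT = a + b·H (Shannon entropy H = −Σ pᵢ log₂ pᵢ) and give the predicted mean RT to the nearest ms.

671 ms

Entropy contributions −pᵢ log₂ pᵢ: 0.5000, 0.5288, 0.5301; sum H = 1.5589 bits.
RT = a + bH = 390 + 180·1.5589 = 670.60 ms.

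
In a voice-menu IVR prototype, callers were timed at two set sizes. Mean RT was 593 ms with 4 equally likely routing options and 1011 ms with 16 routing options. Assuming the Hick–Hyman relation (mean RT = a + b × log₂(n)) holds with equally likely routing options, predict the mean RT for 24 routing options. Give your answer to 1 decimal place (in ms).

1133.3 ms

Fit slope and intercept:
  b = (1011 − 593) / (log₂ 16 − log₂ 4) = 418 / (4 − 2) = 209.000 ms/bit
  a = 593 − 209.000 × 2 = 175.000 ms
Then RT(24) = 175.000 + 209.000 × log₂ 24 = 175.000 + 209.000 × 4.5850 ≈ 1133.257 ms.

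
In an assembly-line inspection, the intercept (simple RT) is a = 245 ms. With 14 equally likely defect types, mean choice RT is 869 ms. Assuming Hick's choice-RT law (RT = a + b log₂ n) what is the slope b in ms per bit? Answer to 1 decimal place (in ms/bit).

163.9 ms/bit

log₂(14) = 3.8074 bits.
b = (RT − a)/log₂ n = (869 − 245) / 3.8074 = 163.893 ms/bit.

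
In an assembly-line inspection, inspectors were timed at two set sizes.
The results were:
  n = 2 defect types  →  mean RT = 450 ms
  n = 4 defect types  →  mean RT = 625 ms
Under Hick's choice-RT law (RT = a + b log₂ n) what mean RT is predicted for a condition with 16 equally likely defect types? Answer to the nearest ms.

Fit slope and intercept:
  b = (625 − 450) / (log₂ 4 − log₂ 2) = 175 / (2 − 1) = 175 ms/bit
  a = 450 − 175 × 1 = 275 ms
Then RT(16) = 275 + 175 × log₂ 16 = 275 + 175 × 4 ≈ 975.000 ms.

975 ms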